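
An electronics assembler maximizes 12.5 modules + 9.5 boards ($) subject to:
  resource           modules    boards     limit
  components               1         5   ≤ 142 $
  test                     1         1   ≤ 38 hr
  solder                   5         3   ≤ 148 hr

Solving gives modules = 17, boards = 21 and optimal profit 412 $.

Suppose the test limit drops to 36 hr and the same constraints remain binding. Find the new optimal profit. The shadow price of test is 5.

402

Δb = -2, so new z* = 412 + (5)·(-2) = 412 − 10 = 402.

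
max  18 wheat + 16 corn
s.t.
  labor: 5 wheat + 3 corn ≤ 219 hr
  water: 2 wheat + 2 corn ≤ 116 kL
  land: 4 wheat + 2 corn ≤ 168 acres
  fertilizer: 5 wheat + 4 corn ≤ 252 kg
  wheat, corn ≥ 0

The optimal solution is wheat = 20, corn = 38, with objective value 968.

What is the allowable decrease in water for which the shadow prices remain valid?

2

Binding constraints: water, fertilizer. The basis is B = [[2,2],[5,4]] with det -2.
Per unit decrease in water, x* moves by d = (2, -2.5).
The basis stays optimal until labor becomes binding; allowable decrease = 2 kL.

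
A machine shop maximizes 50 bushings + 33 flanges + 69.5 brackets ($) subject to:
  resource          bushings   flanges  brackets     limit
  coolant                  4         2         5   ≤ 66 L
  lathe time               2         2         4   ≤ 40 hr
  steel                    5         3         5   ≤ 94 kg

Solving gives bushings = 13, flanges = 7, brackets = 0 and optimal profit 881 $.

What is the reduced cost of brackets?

-5

At the optimum: coolant uses 66 of 66 (binding); lathe time uses 40 of 40 (binding); steel uses 86 of 94 (slack = 8).
Since steel is not tight, its dual is 0.
Dual feasibility on the basic columns requires 4·y_coolant + 2·y_lathe time = 50, 2·y_coolant + 2·y_lathe time = 33.
This yields shadow prices y_coolant = 8.5, y_lathe time = 8.
Reduced cost of brackets: c₃ − yᵀa₃ = 69.5 − (8.5·5 + 8·4) = 69.5 − 74.5 = -5.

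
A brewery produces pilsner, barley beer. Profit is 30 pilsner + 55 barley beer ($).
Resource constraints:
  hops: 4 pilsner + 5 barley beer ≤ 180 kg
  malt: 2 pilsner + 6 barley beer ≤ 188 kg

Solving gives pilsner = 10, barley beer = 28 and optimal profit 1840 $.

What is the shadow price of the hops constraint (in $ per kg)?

5

Both hops and malt are binding at x*.
Dual feasibility on the basic columns requires 4·y_hops + 2·y_malt = 30, 5·y_hops + 6·y_malt = 55.
This yields shadow prices y_hops = 5, y_malt = 5.
Shadow price of hops = 5.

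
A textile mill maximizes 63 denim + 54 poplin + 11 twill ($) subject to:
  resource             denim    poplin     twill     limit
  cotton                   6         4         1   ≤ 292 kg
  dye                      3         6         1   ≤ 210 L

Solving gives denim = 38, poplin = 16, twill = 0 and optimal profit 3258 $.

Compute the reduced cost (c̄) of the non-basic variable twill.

Both cotton and dye are binding at x*.
Dual feasibility on the basic columns requires 6·y_cotton + 3·y_dye = 63, 4·y_cotton + 6·y_dye = 54.
Solving: y_cotton = 9, y_dye = 3.
Reduced cost of twill: c₃ − yᵀa₃ = 11 − (9·1 + 3·1) = 11 − 12 = -1.

-1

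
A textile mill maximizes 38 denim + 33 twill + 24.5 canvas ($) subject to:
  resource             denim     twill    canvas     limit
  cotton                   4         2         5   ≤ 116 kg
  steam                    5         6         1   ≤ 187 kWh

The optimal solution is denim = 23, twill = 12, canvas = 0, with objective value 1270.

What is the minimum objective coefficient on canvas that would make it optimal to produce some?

26.5

Check each constraint at x*: cotton 116/116 (tight); steam 187/187 (tight).
From A_Bᵀ y = c: 4·y_cotton + 5·y_steam = 38; 2·y_cotton + 6·y_steam = 33.
→ y_cotton = 4.5 and y_steam = 4.
canvas enters the basis when its profit ≥ yᵀa₃ = 4.5·5 + 4·1 = 26.5.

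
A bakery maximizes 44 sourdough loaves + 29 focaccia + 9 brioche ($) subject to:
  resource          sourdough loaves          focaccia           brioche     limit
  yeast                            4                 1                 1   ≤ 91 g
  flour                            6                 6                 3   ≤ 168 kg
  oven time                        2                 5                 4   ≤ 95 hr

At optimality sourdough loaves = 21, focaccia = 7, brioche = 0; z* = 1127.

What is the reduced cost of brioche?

At the optimum: yeast uses 91 of 91 (binding); flour uses 168 of 168 (binding); oven time uses 77 of 95 (slack = 18).
By complementary slackness, y = 0 for the non-binding constraint.
From A_Bᵀ y = c: 4·y_yeast + 6·y_flour = 44; 1·y_yeast + 6·y_flour = 29.
→ y_yeast = 5 and y_flour = 4.
Reduced cost of brioche: c₃ − yᵀa₃ = 9 − (5·1 + 4·3) = 9 − 17 = -8.

-8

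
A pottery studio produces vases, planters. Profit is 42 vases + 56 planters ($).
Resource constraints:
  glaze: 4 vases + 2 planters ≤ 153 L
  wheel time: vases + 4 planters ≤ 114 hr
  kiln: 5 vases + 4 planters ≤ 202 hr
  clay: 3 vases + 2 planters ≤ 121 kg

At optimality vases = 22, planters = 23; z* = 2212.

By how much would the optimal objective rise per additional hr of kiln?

Check each constraint at x*: glaze 134/153 (slack 19); wheel time 114/114 (tight); kiln 202/202 (tight); clay 112/121 (slack 9).
Slack constraints have shadow price 0 (complementary slackness).
From A_Bᵀ y = c: 1·y_wheel time + 5·y_kiln = 42; 4·y_wheel time + 4·y_kiln = 56.
Solving: y_wheel time = 7, y_kiln = 7.
Shadow price of kiln = 7.

7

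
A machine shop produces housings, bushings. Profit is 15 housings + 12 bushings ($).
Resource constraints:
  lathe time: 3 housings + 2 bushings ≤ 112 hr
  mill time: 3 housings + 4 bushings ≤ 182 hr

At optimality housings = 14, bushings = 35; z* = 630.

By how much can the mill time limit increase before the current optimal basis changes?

Binding constraints: lathe time, mill time. The basis is B = [[3,2],[3,4]] with det 6.
Per unit increase in mill time, x* moves by d = (-0.3333, 0.5).
The basis stays optimal until housings reaches 0; allowable increase = 42 hr.

42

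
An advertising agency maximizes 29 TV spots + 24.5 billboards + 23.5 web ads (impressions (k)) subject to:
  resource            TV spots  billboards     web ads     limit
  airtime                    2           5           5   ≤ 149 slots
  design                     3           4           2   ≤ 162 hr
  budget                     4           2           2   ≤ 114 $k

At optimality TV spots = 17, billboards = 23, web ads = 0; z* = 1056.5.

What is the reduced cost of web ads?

At the optimum: airtime uses 149 of 149 (binding); design uses 143 of 162 (slack = 19); budget uses 114 of 114 (binding).
Since design is not tight, its dual is 0.
From A_Bᵀ y = c: 2·y_airtime + 4·y_budget = 29; 5·y_airtime + 2·y_budget = 24.5.
Solving: y_airtime = 2.5, y_budget = 6.
Reduced cost of web ads: c₃ − yᵀa₃ = 23.5 − (2.5·5 + 6·2) = 23.5 − 24.5 = -1.

-1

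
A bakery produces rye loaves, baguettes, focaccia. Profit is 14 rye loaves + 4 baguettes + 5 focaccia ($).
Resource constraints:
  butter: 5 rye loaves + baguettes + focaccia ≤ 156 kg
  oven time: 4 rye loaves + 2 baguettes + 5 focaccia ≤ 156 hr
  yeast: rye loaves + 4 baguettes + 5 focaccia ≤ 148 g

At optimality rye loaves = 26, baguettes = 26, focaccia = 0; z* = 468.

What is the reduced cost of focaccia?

-2

At the optimum: butter uses 156 of 156 (binding); oven time uses 156 of 156 (binding); yeast uses 130 of 148 (slack = 18).
Since yeast is not tight, its dual is 0.
Dual feasibility on the basic columns requires 5·y_butter + 4·y_oven time = 14, 1·y_butter + 2·y_oven time = 4.
This yields shadow prices y_butter = 2, y_oven time = 1.
Reduced cost of focaccia: c₃ − yᵀa₃ = 5 − (2·1 + 1·5) = 5 − 7 = -2.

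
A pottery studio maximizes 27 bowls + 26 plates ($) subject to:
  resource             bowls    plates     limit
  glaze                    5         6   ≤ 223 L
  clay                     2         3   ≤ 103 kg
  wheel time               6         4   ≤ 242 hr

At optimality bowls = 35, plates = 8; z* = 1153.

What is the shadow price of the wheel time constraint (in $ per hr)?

At the optimum: glaze uses 223 of 223 (binding); clay uses 94 of 103 (slack = 9); wheel time uses 242 of 242 (binding).
Since clay is not tight, its dual is 0.
Dual feasibility on the basic columns requires 5·y_glaze + 6·y_wheel time = 27, 6·y_glaze + 4·y_wheel time = 26.
Solving: y_glaze = 3, y_wheel time = 2.
Shadow price of wheel time = 2.

2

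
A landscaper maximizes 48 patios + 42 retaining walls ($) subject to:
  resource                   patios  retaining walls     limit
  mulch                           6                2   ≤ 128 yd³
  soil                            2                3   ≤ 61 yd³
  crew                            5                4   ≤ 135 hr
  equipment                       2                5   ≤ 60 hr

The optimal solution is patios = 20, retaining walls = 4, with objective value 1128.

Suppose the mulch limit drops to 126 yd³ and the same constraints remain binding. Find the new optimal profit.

At the optimum: mulch uses 128 of 128 (binding); soil uses 52 of 61 (slack = 9); crew uses 116 of 135 (slack = 19); equipment uses 60 of 60 (binding).
By complementary slackness, y = 0 for the non-binding constraints.
Dual feasibility on the basic columns requires 6·y_mulch + 2·y_equipment = 48, 2·y_mulch + 5·y_equipment = 42.
This yields shadow prices y_mulch = 6, y_equipment = 6.
Δz = y_mulch·Δb = 6 × (-2) = -12, so new z* = 1128 − 12 = 1116.

1116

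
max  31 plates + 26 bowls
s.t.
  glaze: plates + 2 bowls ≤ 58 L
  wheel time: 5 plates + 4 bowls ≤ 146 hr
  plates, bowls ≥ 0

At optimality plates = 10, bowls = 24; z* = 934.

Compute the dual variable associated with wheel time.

At the optimum: glaze uses 58 of 58 (binding); wheel time uses 146 of 146 (binding).
From A_Bᵀ y = c: 1·y_glaze + 5·y_wheel time = 31; 2·y_glaze + 4·y_wheel time = 26.
Solving: y_glaze = 1, y_wheel time = 6.
Shadow price of wheel time = 6.

6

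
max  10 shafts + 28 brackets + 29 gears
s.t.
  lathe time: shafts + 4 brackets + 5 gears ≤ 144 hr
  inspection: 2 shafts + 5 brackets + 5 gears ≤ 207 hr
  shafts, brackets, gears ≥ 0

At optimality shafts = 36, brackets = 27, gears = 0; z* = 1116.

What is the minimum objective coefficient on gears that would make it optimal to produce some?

30

At the optimum: lathe time uses 144 of 144 (binding); inspection uses 207 of 207 (binding).
Dual feasibility on the basic columns requires 1·y_lathe time + 2·y_inspection = 10, 4·y_lathe time + 5·y_inspection = 28.
→ y_lathe time = 2 and y_inspection = 4.
gears enters the basis when its profit ≥ yᵀa₃ = 2·5 + 4·5 = 30.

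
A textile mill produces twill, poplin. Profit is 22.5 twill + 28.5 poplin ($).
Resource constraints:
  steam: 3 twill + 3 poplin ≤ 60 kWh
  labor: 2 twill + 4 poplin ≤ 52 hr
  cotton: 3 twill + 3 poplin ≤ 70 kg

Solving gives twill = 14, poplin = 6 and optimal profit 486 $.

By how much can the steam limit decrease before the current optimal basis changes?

Binding constraints: steam, labor. The basis is B = [[3,3],[2,4]] with det 6.
Per unit decrease in steam, x* moves by d = (-0.6667, 0.3333).
The basis stays optimal until twill reaches 0; allowable decrease = 21 kWh.

21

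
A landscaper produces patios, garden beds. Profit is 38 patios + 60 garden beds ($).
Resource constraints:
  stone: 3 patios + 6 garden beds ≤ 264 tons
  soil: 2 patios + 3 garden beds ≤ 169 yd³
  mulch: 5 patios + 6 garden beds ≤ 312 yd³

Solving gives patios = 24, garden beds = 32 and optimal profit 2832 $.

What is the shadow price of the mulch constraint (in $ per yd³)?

Binding: stone and mulch. Non-binding: soil (25 unused).
Slack constraints have shadow price 0 (complementary slackness).
Dual feasibility on the basic columns requires 3·y_stone + 5·y_mulch = 38, 6·y_stone + 6·y_mulch = 60.
Solving: y_stone = 6, y_mulch = 4.
Shadow price of mulch = 4.

4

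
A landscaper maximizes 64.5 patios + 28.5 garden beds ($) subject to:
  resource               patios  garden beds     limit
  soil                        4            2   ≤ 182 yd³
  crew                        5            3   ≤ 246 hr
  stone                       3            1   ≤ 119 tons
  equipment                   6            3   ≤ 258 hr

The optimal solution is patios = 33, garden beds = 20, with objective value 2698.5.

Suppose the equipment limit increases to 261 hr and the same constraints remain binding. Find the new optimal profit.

2719.5

Binding: stone and equipment. Non-binding: soil (10 unused), crew (21 unused).
Slack constraints have shadow price 0 (complementary slackness).
The binding rows give the dual system: 3·y_stone + 6·y_equipment = 64.5 and 1·y_stone + 3·y_equipment = 28.5.
Solving: y_stone = 7.5, y_equipment = 7.
Δz = y_equipment·Δb = 7 × (3) = 21, so new z* = 2698.5 + 21 = 2719.5.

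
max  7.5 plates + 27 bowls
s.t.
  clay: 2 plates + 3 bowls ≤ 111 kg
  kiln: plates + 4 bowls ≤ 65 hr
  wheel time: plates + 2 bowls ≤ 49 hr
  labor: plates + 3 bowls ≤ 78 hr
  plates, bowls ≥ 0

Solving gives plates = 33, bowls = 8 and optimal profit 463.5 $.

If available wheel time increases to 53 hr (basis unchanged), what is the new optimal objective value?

Check each constraint at x*: clay 90/111 (slack 21); kiln 65/65 (tight); wheel time 49/49 (tight); labor 57/78 (slack 21).
By complementary slackness, y = 0 for the non-binding constraints.
Dual feasibility on the basic columns requires 1·y_kiln + 1·y_wheel time = 7.5, 4·y_kiln + 2·y_wheel time = 27.
→ y_kiln = 6 and y_wheel time = 1.5.
Δz = y_wheel time·Δb = 1.5 × (4) = 6, so new z* = 463.5 + 6 = 469.5.

469.5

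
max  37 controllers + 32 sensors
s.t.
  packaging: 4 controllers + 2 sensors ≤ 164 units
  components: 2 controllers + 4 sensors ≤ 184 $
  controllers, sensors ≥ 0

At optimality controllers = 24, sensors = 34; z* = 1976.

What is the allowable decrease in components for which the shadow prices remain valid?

102

Binding constraints: packaging, components. The basis is B = [[4,2],[2,4]] with det 12.
Per unit decrease in components, x* moves by d = (0.1667, -0.3333).
The basis stays optimal until sensors reaches 0; allowable decrease = 102 $.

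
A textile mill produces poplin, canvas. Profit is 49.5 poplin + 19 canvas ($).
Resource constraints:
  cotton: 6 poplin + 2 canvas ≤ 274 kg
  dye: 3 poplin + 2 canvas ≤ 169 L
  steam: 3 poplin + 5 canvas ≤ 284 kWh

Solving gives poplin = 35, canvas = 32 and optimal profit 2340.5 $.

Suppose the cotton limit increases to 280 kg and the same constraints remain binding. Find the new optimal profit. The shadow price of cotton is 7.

Δb = 6, so new z* = 2340.5 + (7)·(6) = 2340.5 + 42 = 2382.5.

2382.5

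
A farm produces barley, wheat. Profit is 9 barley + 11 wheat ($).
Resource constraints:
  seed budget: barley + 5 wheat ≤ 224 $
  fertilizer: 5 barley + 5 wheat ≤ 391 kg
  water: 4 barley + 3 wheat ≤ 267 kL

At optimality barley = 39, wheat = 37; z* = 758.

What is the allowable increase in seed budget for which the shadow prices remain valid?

Binding constraints: seed budget, water. The basis is B = [[1,5],[4,3]] with det -17.
Per unit increase in seed budget, x* moves by d = (-0.1765, 0.2353).
The basis stays optimal until fertilizer becomes binding; allowable increase = 37.4 $.

37.4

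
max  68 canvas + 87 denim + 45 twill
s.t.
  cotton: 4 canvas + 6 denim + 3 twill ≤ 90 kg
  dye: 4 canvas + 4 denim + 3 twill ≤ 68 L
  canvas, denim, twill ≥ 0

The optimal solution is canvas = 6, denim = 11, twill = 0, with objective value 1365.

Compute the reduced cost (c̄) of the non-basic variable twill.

-6

At the optimum: cotton uses 90 of 90 (binding); dye uses 68 of 68 (binding).
The binding rows give the dual system: 4·y_cotton + 4·y_dye = 68 and 6·y_cotton + 4·y_dye = 87.
This yields shadow prices y_cotton = 9.5, y_dye = 7.5.
Reduced cost of twill: c₃ − yᵀa₃ = 45 − (9.5·3 + 7.5·3) = 45 − 51 = -6.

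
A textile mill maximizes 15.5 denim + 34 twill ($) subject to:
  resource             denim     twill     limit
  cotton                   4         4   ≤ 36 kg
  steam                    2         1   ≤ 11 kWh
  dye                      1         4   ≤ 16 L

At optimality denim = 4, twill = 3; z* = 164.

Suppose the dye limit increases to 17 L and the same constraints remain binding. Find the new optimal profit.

171.5

Binding: steam and dye. Non-binding: cotton (8 unused).
Slack constraints have shadow price 0 (complementary slackness).
The binding rows give the dual system: 2·y_steam + 1·y_dye = 15.5 and 1·y_steam + 4·y_dye = 34.
Solving: y_steam = 4, y_dye = 7.5.
Δz = y_dye·Δb = 7.5 × (1) = 7.5, so new z* = 164 + 7.5 = 171.5.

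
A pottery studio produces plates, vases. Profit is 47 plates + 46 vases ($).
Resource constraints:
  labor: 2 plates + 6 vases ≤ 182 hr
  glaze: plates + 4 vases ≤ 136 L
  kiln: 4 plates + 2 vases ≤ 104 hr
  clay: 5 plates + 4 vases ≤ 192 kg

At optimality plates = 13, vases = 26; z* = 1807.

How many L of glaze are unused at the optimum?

19

glaze used = 1·13 + 4·26 = 117; slack = 136 − 117 = 19.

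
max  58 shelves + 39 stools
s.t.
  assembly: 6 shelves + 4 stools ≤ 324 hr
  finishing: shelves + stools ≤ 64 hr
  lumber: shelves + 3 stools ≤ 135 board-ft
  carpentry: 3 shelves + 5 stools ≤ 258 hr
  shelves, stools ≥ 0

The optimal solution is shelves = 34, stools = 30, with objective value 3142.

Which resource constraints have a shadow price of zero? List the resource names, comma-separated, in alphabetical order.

carpentry, lumber

assembly: 324/324 (binding)
finishing: 64/64 (binding)
lumber: 124/135 (slack 11)
carpentry: 252/258 (slack 6)
By complementary slackness, a constraint with positive slack has shadow price 0 → carpentry, lumber.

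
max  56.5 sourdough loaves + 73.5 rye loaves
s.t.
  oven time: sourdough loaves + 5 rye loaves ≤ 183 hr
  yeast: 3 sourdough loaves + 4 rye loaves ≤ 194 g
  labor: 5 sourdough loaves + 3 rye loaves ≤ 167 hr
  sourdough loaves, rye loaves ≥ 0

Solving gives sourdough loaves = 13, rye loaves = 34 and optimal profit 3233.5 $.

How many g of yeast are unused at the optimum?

yeast used = 3·13 + 4·34 = 175; slack = 194 − 175 = 19.

19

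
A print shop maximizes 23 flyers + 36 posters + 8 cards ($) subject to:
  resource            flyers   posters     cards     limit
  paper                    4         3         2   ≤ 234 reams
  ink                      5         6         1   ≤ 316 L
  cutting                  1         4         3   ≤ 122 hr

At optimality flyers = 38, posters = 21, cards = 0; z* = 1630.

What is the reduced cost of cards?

Check each constraint at x*: paper 215/234 (slack 19); ink 316/316 (tight); cutting 122/122 (tight).
Since paper is not tight, its dual is 0.
The binding rows give the dual system: 5·y_ink + 1·y_cutting = 23 and 6·y_ink + 4·y_cutting = 36.
Solving: y_ink = 4, y_cutting = 3.
Reduced cost of cards: c₃ − yᵀa₃ = 8 − (4·1 + 3·3) = 8 − 13 = -5.

-5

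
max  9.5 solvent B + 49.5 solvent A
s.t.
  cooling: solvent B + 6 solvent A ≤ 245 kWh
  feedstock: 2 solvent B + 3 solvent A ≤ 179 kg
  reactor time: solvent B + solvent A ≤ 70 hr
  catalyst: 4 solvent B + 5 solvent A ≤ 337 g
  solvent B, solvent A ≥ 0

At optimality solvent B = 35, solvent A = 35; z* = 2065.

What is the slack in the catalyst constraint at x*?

22

catalyst used = 4·35 + 5·35 = 315; slack = 337 − 315 = 22.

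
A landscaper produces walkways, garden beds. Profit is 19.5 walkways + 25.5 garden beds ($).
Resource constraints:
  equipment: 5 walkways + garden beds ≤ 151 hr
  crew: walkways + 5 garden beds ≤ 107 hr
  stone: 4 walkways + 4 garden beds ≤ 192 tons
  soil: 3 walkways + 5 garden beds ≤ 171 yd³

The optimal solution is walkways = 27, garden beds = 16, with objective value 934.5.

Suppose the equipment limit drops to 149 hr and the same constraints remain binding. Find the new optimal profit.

928.5

Binding: equipment and crew. Non-binding: stone (20 unused), soil (10 unused).
Slack constraints have shadow price 0 (complementary slackness).
Dual feasibility on the basic columns requires 5·y_equipment + 1·y_crew = 19.5, 1·y_equipment + 5·y_crew = 25.5.
This yields shadow prices y_equipment = 3, y_crew = 4.5.
Δz = y_equipment·Δb = 3 × (-2) = -6, so new z* = 934.5 − 6 = 928.5.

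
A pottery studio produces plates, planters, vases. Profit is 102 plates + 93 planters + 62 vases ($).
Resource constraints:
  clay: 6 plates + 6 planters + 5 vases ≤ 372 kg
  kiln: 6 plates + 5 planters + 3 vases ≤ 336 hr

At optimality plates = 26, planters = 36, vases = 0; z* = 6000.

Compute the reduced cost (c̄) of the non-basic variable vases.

-5

Check each constraint at x*: clay 372/372 (tight); kiln 336/336 (tight).
Dual feasibility on the basic columns requires 6·y_clay + 6·y_kiln = 102, 6·y_clay + 5·y_kiln = 93.
This yields shadow prices y_clay = 8, y_kiln = 9.
Reduced cost of vases: c₃ − yᵀa₃ = 62 − (8·5 + 9·3) = 62 − 67 = -5.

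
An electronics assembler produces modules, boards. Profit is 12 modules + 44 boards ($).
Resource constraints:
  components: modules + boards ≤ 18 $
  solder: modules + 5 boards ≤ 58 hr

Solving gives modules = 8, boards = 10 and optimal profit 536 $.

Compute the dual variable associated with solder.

Check each constraint at x*: components 18/18 (tight); solder 58/58 (tight).
From A_Bᵀ y = c: 1·y_components + 1·y_solder = 12; 1·y_components + 5·y_solder = 44.
This yields shadow prices y_components = 4, y_solder = 8.
Shadow price of solder = 8.

8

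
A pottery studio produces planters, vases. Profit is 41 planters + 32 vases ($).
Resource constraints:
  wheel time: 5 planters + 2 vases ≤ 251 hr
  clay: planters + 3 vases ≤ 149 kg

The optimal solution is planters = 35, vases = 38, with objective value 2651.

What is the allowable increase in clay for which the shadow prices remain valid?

Binding constraints: wheel time, clay. The basis is B = [[5,2],[1,3]] with det 13.
Per unit increase in clay, x* moves by d = (-0.1538, 0.3846).
The basis stays optimal until planters reaches 0; allowable increase = 227.5 kg.

227.5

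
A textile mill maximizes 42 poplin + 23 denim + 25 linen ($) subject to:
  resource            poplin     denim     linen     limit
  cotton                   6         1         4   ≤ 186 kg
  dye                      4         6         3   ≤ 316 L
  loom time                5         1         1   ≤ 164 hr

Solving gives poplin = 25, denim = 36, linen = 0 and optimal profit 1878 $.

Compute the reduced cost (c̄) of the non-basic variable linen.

-4

Binding: cotton and dye. Non-binding: loom time (3 unused).
Since loom time is not tight, its dual is 0.
Dual feasibility on the basic columns requires 6·y_cotton + 4·y_dye = 42, 1·y_cotton + 6·y_dye = 23.
Solving: y_cotton = 5, y_dye = 3.
Reduced cost of linen: c₃ − yᵀa₃ = 25 − (5·4 + 3·3) = 25 − 29 = -4.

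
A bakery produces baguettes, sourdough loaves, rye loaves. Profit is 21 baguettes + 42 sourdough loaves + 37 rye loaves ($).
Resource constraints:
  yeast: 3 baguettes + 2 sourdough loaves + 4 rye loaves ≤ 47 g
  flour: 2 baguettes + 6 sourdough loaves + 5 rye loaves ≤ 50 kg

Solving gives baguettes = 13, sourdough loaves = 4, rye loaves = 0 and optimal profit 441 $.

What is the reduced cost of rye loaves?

Both yeast and flour are binding at x*.
Dual feasibility on the basic columns requires 3·y_yeast + 2·y_flour = 21, 2·y_yeast + 6·y_flour = 42.
→ y_yeast = 3 and y_flour = 6.
Reduced cost of rye loaves: c₃ − yᵀa₃ = 37 − (3·4 + 6·5) = 37 − 42 = -5.

-5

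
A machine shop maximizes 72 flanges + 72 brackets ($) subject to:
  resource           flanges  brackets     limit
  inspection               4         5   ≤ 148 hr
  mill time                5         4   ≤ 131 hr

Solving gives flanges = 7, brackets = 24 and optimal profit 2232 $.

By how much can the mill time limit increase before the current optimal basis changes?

Binding constraints: inspection, mill time. The basis is B = [[4,5],[5,4]] with det -9.
Per unit increase in mill time, x* moves by d = (0.5556, -0.4444).
The basis stays optimal until brackets reaches 0; allowable increase = 54 hr.

54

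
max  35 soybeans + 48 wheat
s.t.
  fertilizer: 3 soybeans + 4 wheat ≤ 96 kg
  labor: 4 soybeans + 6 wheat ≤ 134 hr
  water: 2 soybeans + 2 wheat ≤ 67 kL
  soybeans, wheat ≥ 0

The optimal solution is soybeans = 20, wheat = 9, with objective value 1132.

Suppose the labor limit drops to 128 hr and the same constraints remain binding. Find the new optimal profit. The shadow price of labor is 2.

1120

Δb = -6, so new z* = 1132 + (2)·(-6) = 1132 − 12 = 1120.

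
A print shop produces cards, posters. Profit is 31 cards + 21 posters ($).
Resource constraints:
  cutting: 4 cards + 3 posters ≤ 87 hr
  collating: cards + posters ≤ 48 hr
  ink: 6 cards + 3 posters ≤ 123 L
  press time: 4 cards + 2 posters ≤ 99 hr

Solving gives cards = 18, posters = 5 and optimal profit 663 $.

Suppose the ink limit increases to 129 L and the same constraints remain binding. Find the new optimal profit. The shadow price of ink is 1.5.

Δb = 6, so new z* = 663 + (1.5)·(6) = 663 + 9 = 672.

672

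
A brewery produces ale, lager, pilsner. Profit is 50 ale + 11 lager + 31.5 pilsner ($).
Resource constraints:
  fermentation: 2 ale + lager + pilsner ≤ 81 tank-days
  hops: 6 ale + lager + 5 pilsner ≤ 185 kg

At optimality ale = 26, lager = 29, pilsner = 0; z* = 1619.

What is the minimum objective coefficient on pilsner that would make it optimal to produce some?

At the optimum: fermentation uses 81 of 81 (binding); hops uses 185 of 185 (binding).
Dual feasibility on the basic columns requires 2·y_fermentation + 6·y_hops = 50, 1·y_fermentation + 1·y_hops = 11.
This yields shadow prices y_fermentation = 4, y_hops = 7.
pilsner enters the basis when its profit ≥ yᵀa₃ = 4·1 + 7·5 = 39.

39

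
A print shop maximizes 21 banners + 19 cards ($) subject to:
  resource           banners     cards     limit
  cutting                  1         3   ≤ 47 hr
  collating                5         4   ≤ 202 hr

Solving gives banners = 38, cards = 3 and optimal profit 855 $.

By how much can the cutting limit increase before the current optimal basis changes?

Binding constraints: cutting, collating. The basis is B = [[1,3],[5,4]] with det -11.
Per unit increase in cutting, x* moves by d = (-0.3636, 0.4545).
The basis stays optimal until banners reaches 0; allowable increase = 104.5 hr.

104.5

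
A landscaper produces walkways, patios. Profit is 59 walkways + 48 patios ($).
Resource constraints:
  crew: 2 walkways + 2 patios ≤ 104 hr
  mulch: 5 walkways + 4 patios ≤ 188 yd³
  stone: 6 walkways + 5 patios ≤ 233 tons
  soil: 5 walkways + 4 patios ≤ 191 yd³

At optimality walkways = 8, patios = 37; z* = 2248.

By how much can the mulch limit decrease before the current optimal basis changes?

Binding constraints: mulch, stone. The basis is B = [[5,4],[6,5]] with det 1.
Per unit decrease in mulch, x* moves by d = (-5, 6).
The basis stays optimal until walkways reaches 0; allowable decrease = 1.6 yd³.

1.6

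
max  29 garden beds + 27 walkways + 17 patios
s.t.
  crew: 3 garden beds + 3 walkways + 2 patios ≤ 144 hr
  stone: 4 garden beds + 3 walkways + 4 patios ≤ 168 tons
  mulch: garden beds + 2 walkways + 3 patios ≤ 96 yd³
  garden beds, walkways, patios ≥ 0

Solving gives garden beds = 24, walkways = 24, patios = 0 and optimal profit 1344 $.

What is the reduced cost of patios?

-5

Binding: crew and stone. Non-binding: mulch (24 unused).
By complementary slackness, y = 0 for the non-binding constraint.
From A_Bᵀ y = c: 3·y_crew + 4·y_stone = 29; 3·y_crew + 3·y_stone = 27.
This yields shadow prices y_crew = 7, y_stone = 2.
Reduced cost of patios: c₃ − yᵀa₃ = 17 − (7·2 + 2·4) = 17 − 22 = -5.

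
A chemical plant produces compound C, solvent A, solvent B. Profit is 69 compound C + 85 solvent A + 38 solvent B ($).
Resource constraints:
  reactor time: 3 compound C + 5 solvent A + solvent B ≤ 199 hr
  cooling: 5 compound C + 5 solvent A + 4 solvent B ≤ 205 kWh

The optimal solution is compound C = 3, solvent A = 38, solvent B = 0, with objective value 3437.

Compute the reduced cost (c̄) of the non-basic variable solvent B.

At the optimum: reactor time uses 199 of 199 (binding); cooling uses 205 of 205 (binding).
From A_Bᵀ y = c: 3·y_reactor time + 5·y_cooling = 69; 5·y_reactor time + 5·y_cooling = 85.
Solving: y_reactor time = 8, y_cooling = 9.
Reduced cost of solvent B: c₃ − yᵀa₃ = 38 − (8·1 + 9·4) = 38 − 44 = -6.

-6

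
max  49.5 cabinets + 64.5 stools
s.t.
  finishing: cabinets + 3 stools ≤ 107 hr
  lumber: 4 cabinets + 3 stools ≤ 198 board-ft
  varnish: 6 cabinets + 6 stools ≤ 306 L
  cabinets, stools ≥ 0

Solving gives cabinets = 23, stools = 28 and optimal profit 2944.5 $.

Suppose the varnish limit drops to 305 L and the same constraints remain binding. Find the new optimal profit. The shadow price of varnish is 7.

2937.5

Δb = -1, so new z* = 2944.5 + (7)·(-1) = 2944.5 − 7 = 2937.5.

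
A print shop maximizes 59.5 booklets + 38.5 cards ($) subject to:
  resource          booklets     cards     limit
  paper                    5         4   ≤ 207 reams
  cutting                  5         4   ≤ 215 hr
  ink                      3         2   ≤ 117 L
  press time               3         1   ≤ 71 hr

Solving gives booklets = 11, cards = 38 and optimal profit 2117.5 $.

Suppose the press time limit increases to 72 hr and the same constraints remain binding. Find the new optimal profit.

2124

Binding: paper and press time. Non-binding: cutting (8 unused), ink (8 unused).
By complementary slackness, y = 0 for the non-binding constraints.
From A_Bᵀ y = c: 5·y_paper + 3·y_press time = 59.5; 4·y_paper + 1·y_press time = 38.5.
→ y_paper = 8 and y_press time = 6.5.
Δz = y_press time·Δb = 6.5 × (1) = 6.5, so new z* = 2117.5 + 6.5 = 2124.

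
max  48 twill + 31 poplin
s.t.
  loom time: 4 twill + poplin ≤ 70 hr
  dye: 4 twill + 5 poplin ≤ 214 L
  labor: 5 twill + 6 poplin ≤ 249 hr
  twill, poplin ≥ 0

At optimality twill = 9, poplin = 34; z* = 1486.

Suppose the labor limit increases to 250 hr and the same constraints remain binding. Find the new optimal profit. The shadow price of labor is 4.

Δb = 1, so new z* = 1486 + (4)·(1) = 1486 + 4 = 1490.

1490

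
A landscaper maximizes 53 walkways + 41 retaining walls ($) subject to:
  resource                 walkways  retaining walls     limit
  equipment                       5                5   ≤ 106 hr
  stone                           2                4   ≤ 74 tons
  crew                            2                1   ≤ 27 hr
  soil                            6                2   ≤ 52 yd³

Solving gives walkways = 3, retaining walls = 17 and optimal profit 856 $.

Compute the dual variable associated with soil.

6.5

Check each constraint at x*: equipment 100/106 (slack 6); stone 74/74 (tight); crew 23/27 (slack 4); soil 52/52 (tight).
By complementary slackness, y = 0 for the non-binding constraints.
From A_Bᵀ y = c: 2·y_stone + 6·y_soil = 53; 4·y_stone + 2·y_soil = 41.
This yields shadow prices y_stone = 7, y_soil = 6.5.
Shadow price of soil = 6.5.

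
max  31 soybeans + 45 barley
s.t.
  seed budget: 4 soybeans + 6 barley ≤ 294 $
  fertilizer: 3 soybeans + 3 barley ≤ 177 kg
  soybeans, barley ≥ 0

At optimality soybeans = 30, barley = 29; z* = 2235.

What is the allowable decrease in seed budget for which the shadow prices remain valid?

58

Binding constraints: seed budget, fertilizer. The basis is B = [[4,6],[3,3]] with det -6.
Per unit decrease in seed budget, x* moves by d = (0.5, -0.5).
The basis stays optimal until barley reaches 0; allowable decrease = 58 $.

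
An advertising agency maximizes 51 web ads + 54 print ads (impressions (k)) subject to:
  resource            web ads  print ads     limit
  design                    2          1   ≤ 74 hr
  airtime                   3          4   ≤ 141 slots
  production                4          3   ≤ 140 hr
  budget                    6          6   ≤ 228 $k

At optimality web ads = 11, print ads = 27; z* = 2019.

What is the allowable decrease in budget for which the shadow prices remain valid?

Binding constraints: airtime, budget. The basis is B = [[3,4],[6,6]] with det -6.
Per unit decrease in budget, x* moves by d = (-0.6667, 0.5).
The basis stays optimal until web ads reaches 0; allowable decrease = 16.5 $k.

16.5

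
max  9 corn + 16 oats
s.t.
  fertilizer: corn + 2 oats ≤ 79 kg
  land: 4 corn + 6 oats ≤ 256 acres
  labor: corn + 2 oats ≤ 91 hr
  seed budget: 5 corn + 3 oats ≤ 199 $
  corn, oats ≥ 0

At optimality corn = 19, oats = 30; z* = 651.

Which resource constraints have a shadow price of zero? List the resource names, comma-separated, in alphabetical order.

labor, seed budget

fertilizer: 79/79 (binding)
land: 256/256 (binding)
labor: 79/91 (slack 12)
seed budget: 185/199 (slack 14)
By complementary slackness, a constraint with positive slack has shadow price 0 → labor, seed budget.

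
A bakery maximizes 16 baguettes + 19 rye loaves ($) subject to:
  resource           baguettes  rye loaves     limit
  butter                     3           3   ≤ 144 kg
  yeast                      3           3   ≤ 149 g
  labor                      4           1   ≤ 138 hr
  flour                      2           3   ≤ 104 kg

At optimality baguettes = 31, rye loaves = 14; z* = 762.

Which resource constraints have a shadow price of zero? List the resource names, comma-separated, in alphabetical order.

butter, yeast

butter: 135/144 (slack 9)
yeast: 135/149 (slack 14)
labor: 138/138 (binding)
flour: 104/104 (binding)
By complementary slackness, a constraint with positive slack has shadow price 0 → butter, yeast.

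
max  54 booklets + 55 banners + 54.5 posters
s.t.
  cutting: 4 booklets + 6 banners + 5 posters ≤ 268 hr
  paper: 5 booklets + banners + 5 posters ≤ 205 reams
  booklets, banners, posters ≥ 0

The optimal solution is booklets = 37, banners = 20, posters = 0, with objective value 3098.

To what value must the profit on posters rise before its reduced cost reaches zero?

62.5

Both cutting and paper are binding at x*.
The binding rows give the dual system: 4·y_cutting + 5·y_paper = 54 and 6·y_cutting + 1·y_paper = 55.
→ y_cutting = 8.5 and y_paper = 4.
posters enters the basis when its profit ≥ yᵀa₃ = 8.5·5 + 4·5 = 62.5.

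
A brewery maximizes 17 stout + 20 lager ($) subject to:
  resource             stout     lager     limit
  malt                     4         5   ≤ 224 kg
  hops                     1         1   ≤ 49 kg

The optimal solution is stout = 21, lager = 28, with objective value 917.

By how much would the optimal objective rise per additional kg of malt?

Check each constraint at x*: malt 224/224 (tight); hops 49/49 (tight).
From A_Bᵀ y = c: 4·y_malt + 1·y_hops = 17; 5·y_malt + 1·y_hops = 20.
This yields shadow prices y_malt = 3, y_hops = 5.
Shadow price of malt = 3.

3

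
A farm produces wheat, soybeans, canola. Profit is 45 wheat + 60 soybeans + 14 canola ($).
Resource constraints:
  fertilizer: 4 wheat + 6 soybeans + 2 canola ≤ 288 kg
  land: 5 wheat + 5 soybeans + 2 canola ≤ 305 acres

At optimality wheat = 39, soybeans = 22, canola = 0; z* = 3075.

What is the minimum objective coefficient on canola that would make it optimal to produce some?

At the optimum: fertilizer uses 288 of 288 (binding); land uses 305 of 305 (binding).
Dual feasibility on the basic columns requires 4·y_fertilizer + 5·y_land = 45, 6·y_fertilizer + 5·y_land = 60.
Solving: y_fertilizer = 7.5, y_land = 3.
canola enters the basis when its profit ≥ yᵀa₃ = 7.5·2 + 3·2 = 21.

21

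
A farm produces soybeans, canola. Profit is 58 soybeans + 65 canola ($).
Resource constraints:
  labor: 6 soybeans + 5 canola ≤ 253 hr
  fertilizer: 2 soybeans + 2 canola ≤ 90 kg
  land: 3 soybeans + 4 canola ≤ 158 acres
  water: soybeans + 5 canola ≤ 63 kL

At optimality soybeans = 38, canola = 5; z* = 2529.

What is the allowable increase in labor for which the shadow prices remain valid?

Binding constraints: labor, water. The basis is B = [[6,5],[1,5]] with det 25.
Per unit increase in labor, x* moves by d = (0.2, -0.04).
The basis stays optimal until fertilizer becomes binding; allowable increase = 12.5 hr.

12.5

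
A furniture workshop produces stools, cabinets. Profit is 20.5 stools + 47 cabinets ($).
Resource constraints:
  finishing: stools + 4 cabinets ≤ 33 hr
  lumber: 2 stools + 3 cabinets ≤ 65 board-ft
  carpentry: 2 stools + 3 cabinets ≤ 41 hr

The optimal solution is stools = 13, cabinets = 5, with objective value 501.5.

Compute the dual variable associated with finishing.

6.5

Binding: finishing and carpentry. Non-binding: lumber (24 unused).
By complementary slackness, y = 0 for the non-binding constraint.
Dual feasibility on the basic columns requires 1·y_finishing + 2·y_carpentry = 20.5, 4·y_finishing + 3·y_carpentry = 47.
Solving: y_finishing = 6.5, y_carpentry = 7.
Shadow price of finishing = 6.5.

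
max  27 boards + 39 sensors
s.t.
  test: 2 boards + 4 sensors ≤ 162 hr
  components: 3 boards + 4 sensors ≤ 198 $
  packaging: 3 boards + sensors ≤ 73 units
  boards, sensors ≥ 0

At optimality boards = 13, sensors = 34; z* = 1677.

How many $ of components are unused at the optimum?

components used = 3·13 + 4·34 = 175; slack = 198 − 175 = 23.

23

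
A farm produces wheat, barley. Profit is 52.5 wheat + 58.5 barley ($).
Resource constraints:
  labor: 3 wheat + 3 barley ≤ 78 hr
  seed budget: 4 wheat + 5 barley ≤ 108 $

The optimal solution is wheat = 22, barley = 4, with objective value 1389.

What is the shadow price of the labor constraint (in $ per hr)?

9.5

Both labor and seed budget are binding at x*.
The binding rows give the dual system: 3·y_labor + 4·y_seed budget = 52.5 and 3·y_labor + 5·y_seed budget = 58.5.
This yields shadow prices y_labor = 9.5, y_seed budget = 6.
Shadow price of labor = 9.5.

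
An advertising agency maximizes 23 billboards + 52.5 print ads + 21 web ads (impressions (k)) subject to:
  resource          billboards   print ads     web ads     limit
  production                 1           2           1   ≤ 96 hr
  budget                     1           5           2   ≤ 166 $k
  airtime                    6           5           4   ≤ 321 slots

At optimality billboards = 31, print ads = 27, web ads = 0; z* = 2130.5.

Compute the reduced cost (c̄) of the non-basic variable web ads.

-5

Binding: budget and airtime. Non-binding: production (11 unused).
Since production is not tight, its dual is 0.
From A_Bᵀ y = c: 1·y_budget + 6·y_airtime = 23; 5·y_budget + 5·y_airtime = 52.5.
Solving: y_budget = 8, y_airtime = 2.5.
Reduced cost of web ads: c₃ − yᵀa₃ = 21 − (8·2 + 2.5·4) = 21 − 26 = -5.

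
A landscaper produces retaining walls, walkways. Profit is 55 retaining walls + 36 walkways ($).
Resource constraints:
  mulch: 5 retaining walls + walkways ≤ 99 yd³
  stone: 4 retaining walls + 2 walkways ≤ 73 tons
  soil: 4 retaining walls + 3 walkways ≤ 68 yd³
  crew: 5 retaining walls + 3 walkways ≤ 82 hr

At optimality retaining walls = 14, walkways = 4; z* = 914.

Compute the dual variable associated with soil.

5

At the optimum: mulch uses 74 of 99 (slack = 25); stone uses 64 of 73 (slack = 9); soil uses 68 of 68 (binding); crew uses 82 of 82 (binding).
Since mulch, stone are not tight, their duals are 0.
Dual feasibility on the basic columns requires 4·y_soil + 5·y_crew = 55, 3·y_soil + 3·y_crew = 36.
This yields shadow prices y_soil = 5, y_crew = 7.
Shadow price of soil = 5.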